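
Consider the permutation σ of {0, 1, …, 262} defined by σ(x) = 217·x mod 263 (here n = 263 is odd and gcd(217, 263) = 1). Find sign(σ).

Trace 147: π^k(147) = [147, 76, 186, 123, 128, 161, 221] for k=0..6.
π_217 has 2 disjoint cycles with lengths [262, 1] on {0,…,262}.
Σ(ℓ_i−1) = 263−2 = 261; sign = (−1)^261 = -1.
Check: (217/263) = -1 by Zolotarev.

-1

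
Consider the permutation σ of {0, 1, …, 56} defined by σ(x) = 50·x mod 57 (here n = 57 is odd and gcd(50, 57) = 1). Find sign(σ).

+1

Trace 7: π^k(7) = [7, 8, 1, 50, 49, 56] for k=0..5.
Decompose π into cycles: lengths [6, 6, 6, 6, 6, 6, 6, 6, 6, 2, 1] (11 cycles, including the fixed point 0).
With 11 cycles on 57 points, sign = (−1)^{57−11} = +1.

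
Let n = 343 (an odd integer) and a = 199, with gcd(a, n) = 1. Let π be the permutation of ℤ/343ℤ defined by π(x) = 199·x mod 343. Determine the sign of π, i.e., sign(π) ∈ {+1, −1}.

-1

Orbit of 250 under x↦199x: [250, 15, 241, 282, 209, 88, 19]… (length divides ord_343(199)).
π_199 has 4 disjoint cycles with lengths [294, 42, 6, 1] on {0,…,342}.
Σ(ℓ_i−1) = 343−4 = 339; sign = (−1)^339 = -1.
(199|343)_J = -1 (Zolotarev's lemma cross-check).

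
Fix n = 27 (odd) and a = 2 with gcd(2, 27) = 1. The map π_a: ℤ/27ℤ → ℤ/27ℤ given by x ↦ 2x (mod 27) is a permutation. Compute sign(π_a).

-1

Orbit of 23 under x↦2x: [23, 19, 11, 22, 17, 7, 14]… (length divides ord_27(2)).
Cycle type of π: 18 + 6 + 2 + 1; total 4 cycles.
4 cycles on 27: each ℓ→(−1)^(ℓ−1), product (−1)^23 = -1.
Via Zolotarev, sign(π_{2}) = (2|27) = -1.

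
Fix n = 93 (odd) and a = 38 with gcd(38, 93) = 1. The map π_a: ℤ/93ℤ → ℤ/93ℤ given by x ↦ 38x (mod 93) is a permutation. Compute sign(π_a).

-1

Trace 14: π^k(14) = [14, 67, 35, 28, 41, 70, 56] for k=0..6.
π_38 has 6 disjoint cycles with lengths [30, 30, 15, 15, 2, 1] on {0,…,92}.
93 − 6 = 87 transpositions; sign(π) = (−1)^87 = -1.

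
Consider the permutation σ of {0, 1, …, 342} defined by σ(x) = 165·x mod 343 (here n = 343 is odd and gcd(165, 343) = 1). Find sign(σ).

+1

Start at x=226: 226 → 246 → 116 → 275 → 99 → 214 → 324 → … (one orbit).
π_165 has 31 disjoint cycles with lengths [21, 21, 21, 21, 21, 21, 21, 21, 21, 21, 21, 21, 21, 21, 3, 3, 3, 3, 3, 3, 3, 3, 3, 3, 3, 3, 3, 3, 3, 3, 1] on {0,…,342}.
343 − 31 = 312 transpositions; sign(π) = (−1)^312 = +1.
Check: (165/343) = +1 by Zolotarev.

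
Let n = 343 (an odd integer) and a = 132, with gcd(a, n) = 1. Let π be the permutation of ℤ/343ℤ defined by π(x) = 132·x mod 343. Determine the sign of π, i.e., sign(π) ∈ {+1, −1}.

-1

Orbit of 153 under x↦132x: [153, 302, 76, 85, 244, 309, 314]… (length divides ord_343(132)).
The orbit structure of x ↦ 132x mod 343: 10 orbits of sizes [98, 98, 98, 14, 14, 14, 2, 2, 2, 1].
Σ(ℓ_i−1) = 343−10 = 333; sign = (−1)^333 = -1.
Zolotarev: (132|343) = -1, matching the cycle-count sign.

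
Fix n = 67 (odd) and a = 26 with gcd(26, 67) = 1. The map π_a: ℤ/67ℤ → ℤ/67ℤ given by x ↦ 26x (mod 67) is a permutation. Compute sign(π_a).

+1

Trace 65: π^k(65) = [65, 15, 55, 23, 62, 4, 37] for k=0..6.
π_26 has 3 disjoint cycles with lengths [33, 33, 1] on {0,…,66}.
67 − 3 = 64 transpositions; sign(π) = (−1)^64 = +1.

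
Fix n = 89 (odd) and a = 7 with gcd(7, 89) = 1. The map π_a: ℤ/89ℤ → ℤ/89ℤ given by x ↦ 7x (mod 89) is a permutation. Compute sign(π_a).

-1

Orbit of 1 under x↦7x: [1, 7, 49, 76, 87, 75, 80]… (length divides ord_89(7)).
Cycle type of π: 88 + 1; total 2 cycles.
With 2 cycles on 89 points, sign = (−1)^{89−2} = -1.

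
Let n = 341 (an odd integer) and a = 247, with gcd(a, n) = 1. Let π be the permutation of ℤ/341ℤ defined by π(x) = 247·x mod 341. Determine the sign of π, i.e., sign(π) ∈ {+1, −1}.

Start at x=278: 278 → 125 → 185 → 1 → 247 → 311 → 92 → … (one orbit).
Cycle type of π: 10×30 + 5×2 + 2×15 + 1; total 48 cycles.
48 cycles on 341: each ℓ→(−1)^(ℓ−1), product (−1)^293 = -1.
(247|341)_J = -1 (Zolotarev's lemma cross-check).

-1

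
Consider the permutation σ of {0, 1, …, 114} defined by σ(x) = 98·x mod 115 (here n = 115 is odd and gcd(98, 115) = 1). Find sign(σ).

Orbit of 52 under x↦98x: [52, 36, 78, 54, 2, 81, 3]… (length divides ord_115(98)).
Decompose π into cycles: lengths [44, 44, 11, 11, 4, 1] (6 cycles, including the fixed point 0).
With 6 cycles on 115 points, sign = (−1)^{115−6} = -1.
Via Zolotarev, sign(π_{98}) = (98|115) = -1.

-1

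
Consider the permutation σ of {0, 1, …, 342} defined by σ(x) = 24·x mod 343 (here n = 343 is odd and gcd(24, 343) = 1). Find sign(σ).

Start at x=205: 205 → 118 → 88 → 54 → 267 → 234 → 128 → … (one orbit).
Cycle lengths of π_24 on ℤ/343ℤ: [294, 42, 6, 1]; 4 cycles in total.
n − c = 343 − 4 = 339; sign = (−1)^339 = -1.

-1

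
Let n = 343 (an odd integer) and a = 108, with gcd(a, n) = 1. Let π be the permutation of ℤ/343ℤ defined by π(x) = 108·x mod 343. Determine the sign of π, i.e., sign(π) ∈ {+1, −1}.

Start at x=332: 332 → 184 → 321 → 25 → 299 → 50 → 255 → … (one orbit).
Decompose π into cycles: lengths [294, 42, 6, 1] (4 cycles, including the fixed point 0).
343 − 4 = 339 transpositions; sign(π) = (−1)^339 = -1.
Via Zolotarev, sign(π_{108}) = (108|343) = -1.

-1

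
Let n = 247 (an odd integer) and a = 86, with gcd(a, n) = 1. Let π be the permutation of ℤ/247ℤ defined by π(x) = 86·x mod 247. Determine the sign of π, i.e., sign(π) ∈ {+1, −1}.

Trace 25: π^k(25) = [25, 174, 144, 34, 207, 18, 66] for k=0..6.
π_86 has 11 disjoint cycles with lengths [36, 36, 36, 36, 36, 36, 18, 4, 4, 4, 1] on {0,…,246}.
11 cycles on 247: each ℓ→(−1)^(ℓ−1), product (−1)^236 = +1.
Via Zolotarev, sign(π_{86}) = (86|247) = +1.

+1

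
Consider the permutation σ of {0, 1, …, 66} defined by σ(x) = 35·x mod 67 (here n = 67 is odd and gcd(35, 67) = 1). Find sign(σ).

Trace 29: π^k(29) = [29, 10, 15, 56, 17, 59, 55] for k=0..6.
Cycle type of π: 33×2 + 1; total 3 cycles.
sign(π) = (−1)^{n − #cycles} = (−1)^{67−3} = (−1)^64 = +1.

+1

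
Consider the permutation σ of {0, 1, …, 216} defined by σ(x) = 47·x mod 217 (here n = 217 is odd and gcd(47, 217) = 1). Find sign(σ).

Orbit of 109 under x↦47x: [109, 132, 128, 157, 1, 47, 39]… (length divides ord_217(47)).
14 cycles of lengths [30, 30, 30, 30, 30, 30, 6, 5, 5, 5, 5, 5, 5, 1].
sign(π) = (−1)^{n − #cycles} = (−1)^{217−14} = (−1)^203 = -1.

-1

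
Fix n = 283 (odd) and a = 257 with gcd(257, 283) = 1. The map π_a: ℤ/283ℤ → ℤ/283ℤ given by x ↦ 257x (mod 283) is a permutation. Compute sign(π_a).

+1

Trace 85: π^k(85) = [85, 54, 11, 280, 78, 236, 90] for k=0..6.
The orbit structure of x ↦ 257x mod 283: 3 orbits of sizes [141, 141, 1].
sign(π) = (−1)^{n − #cycles} = (−1)^{283−3} = (−1)^280 = +1.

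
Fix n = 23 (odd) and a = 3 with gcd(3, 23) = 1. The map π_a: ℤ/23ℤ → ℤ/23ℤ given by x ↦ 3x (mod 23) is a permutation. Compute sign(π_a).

Start at x=13: 13 → 16 → 2 → 6 → 18 → 8 → 1 → … (one orbit).
Decompose π into cycles: lengths [11, 11, 1] (3 cycles, including the fixed point 0).
23 − 3 = 20 transpositions; sign(π) = (−1)^20 = +1.
Zolotarev: (3|23) = +1, matching the cycle-count sign.

+1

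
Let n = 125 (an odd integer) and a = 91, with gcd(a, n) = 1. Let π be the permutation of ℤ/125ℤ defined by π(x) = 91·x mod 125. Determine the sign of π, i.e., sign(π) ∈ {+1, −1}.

Orbit of 31 under x↦91x: [31, 71, 86, 76, 41, 106, 21]… (length divides ord_125(91)).
13 cycles of lengths [25, 25, 25, 25, 5, 5, 5, 5, 1, 1, 1, 1, 1].
sign(π) = (−1)^{n − #cycles} = (−1)^{125−13} = (−1)^112 = +1.

+1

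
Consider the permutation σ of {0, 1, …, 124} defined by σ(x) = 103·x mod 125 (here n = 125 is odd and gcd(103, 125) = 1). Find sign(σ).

-1

Orbit of 79 under x↦103x: [79, 12, 111, 58, 99, 72, 41]… (length divides ord_125(103)).
Cycle type of π: 100 + 20 + 4 + 1; total 4 cycles.
Σ(ℓ_i−1) = 125−4 = 121; sign = (−1)^121 = -1.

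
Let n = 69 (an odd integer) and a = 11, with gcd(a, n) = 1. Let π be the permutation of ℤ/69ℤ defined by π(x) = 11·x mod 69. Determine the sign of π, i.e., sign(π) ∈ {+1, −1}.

+1

Orbit of 5 under x↦11x: [5, 55, 53, 31, 65, 25, 68]… (length divides ord_69(11)).
5 cycles of lengths [22, 22, 22, 2, 1].
With 5 cycles on 69 points, sign = (−1)^{69−5} = +1.
(11|69)_J = +1 (Zolotarev's lemma cross-check).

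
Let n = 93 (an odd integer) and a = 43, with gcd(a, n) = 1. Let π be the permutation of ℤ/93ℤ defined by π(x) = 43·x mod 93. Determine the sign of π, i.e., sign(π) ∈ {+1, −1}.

-1

Trace 55: π^k(55) = [55, 40, 46, 25, 52, 4, 79] for k=0..6.
Cycle type of π: 30×3 + 1×3; total 6 cycles.
Σ(ℓ_i−1) = 93−6 = 87; sign = (−1)^87 = -1.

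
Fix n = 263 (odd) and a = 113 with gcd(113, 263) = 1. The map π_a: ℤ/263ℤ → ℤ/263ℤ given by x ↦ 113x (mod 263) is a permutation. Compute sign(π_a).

Trace 110: π^k(110) = [110, 69, 170, 11, 191, 17, 80] for k=0..6.
Cycle lengths of π_113 on ℤ/263ℤ: [262, 1]; 2 cycles in total.
n − c = 263 − 2 = 261; sign = (−1)^261 = -1.

-1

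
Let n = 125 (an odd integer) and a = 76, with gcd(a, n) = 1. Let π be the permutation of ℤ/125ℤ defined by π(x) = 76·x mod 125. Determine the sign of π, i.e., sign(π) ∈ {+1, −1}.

+1

Start at x=51: 51 → 1 → 76 → 26 → 101 → 51 (one orbit).
π_76 has 45 disjoint cycles with lengths [5, 5, 5, 5, 5, 5, 5, 5, 5, 5, 5, 5, 5, 5, 5, 5, 5, 5, 5, 5, 1, 1, 1, 1, 1, 1, 1, 1, 1, 1, 1, 1, 1, 1, 1, 1, 1, 1, 1, 1, 1, 1, 1, 1, 1] on {0,…,124}.
n − c = 125 − 45 = 80; sign = (−1)^80 = +1.
Check: (76/125) = +1 by Zolotarev.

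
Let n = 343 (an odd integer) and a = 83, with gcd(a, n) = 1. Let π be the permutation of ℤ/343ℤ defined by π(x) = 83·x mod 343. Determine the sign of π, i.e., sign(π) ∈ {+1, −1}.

-1

Trace 127: π^k(127) = [127, 251, 253, 76, 134, 146, 113] for k=0..6.
π_83 has 10 disjoint cycles with lengths [98, 98, 98, 14, 14, 14, 2, 2, 2, 1] on {0,…,342}.
With 10 cycles on 343 points, sign = (−1)^{343−10} = -1.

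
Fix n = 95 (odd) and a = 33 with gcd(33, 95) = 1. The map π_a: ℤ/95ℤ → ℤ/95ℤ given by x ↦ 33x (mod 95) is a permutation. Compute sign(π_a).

Trace 88: π^k(88) = [88, 54, 72, 1, 33, 44, 27] for k=0..6.
5 cycles of lengths [36, 36, 18, 4, 1].
Σ(ℓ_i−1) = 95−5 = 90; sign = (−1)^90 = +1.

+1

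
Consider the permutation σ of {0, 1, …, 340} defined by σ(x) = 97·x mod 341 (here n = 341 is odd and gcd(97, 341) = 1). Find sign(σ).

+1

Start at x=157: 157 → 225 → 1 → 97 → 202 → 157 (one orbit).
Cycle lengths of π_97 on ℤ/341ℤ: [5, 5, 5, 5, 5, 5, 5, 5, 5, 5, 5, 5, 5, 5, 5, 5, 5, 5, 5, 5, 5, 5, 5, 5, 5, 5, 5, 5, 5, 5, 5, 5, 5, 5, 5, 5, 5, 5, 5, 5, 5, 5, 5, 5, 5, 5, 5, 5, 5, 5, 5, 5, 5, 5, 5, 5, 5, 5, 5, 5, 5, 5, 5, 5, 5, 5, 5, 5, 1]; 69 cycles in total.
Σ(ℓ_i−1) = 341−69 = 272; sign = (−1)^272 = +1.
The Jacobi symbol (97|341) = +1 (Zolotarev) agrees.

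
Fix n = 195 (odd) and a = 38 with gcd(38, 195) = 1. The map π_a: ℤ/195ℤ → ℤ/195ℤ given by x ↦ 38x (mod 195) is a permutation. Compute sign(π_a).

+1

Orbit of 1 under x↦38x: [1, 38, 79, 77]… (length divides ord_195(38)).
59 cycles of lengths [4, 4, 4, 4, 4, 4, 4, 4, 4, 4, 4, 4, 4, 4, 4, 4, 4, 4, 4, 4, 4, 4, 4, 4, 4, 4, 4, 4, 4, 4, 4, 4, 4, 4, 4, 4, 4, 4, 4, 2, 2, 2, 2, 2, 2, 2, 2, 2, 2, 2, 2, 2, 2, 2, 2, 2, 2, 2, 1].
sign(π) = (−1)^{n − #cycles} = (−1)^{195−59} = (−1)^136 = +1.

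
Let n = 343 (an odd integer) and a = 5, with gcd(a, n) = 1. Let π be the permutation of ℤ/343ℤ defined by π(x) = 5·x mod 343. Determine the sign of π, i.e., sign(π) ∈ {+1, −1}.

Trace 341: π^k(341) = [341, 333, 293, 93, 122, 267, 306] for k=0..6.
Cycle type of π: 294 + 42 + 6 + 1; total 4 cycles.
4 cycles on 343: each ℓ→(−1)^(ℓ−1), product (−1)^339 = -1.

-1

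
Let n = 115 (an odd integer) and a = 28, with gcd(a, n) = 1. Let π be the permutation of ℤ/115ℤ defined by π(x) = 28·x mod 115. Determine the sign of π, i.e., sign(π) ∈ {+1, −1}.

Start at x=81: 81 → 83 → 24 → 97 → 71 → 33 → 4 → … (one orbit).
Decompose π into cycles: lengths [44, 44, 22, 4, 1] (5 cycles, including the fixed point 0).
n − c = 115 − 5 = 110; sign = (−1)^110 = +1.
Zolotarev: (28|115) = +1, matching the cycle-count sign.

+1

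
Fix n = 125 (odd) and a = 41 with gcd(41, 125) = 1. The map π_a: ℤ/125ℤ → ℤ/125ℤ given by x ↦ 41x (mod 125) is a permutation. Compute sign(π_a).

+1

Orbit of 61 under x↦41x: [61, 1, 41, 56, 46, 11, 76]… (length divides ord_125(41)).
π_41 has 13 disjoint cycles with lengths [25, 25, 25, 25, 5, 5, 5, 5, 1, 1, 1, 1, 1] on {0,…,124}.
125 − 13 = 112 transpositions; sign(π) = (−1)^112 = +1.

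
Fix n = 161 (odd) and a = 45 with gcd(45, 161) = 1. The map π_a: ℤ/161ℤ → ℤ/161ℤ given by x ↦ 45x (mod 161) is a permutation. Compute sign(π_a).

+1

Trace 93: π^k(93) = [93, 160, 116, 68, 1, 45] for k=0..5.
Cycle lengths of π_45 on ℤ/161ℤ: [6, 6, 6, 6, 6, 6, 6, 6, 6, 6, 6, 6, 6, 6, 6, 6, 6, 6, 6, 6, 6, 6, 6, 2, 2, 2, 2, 2, 2, 2, 2, 2, 2, 2, 1]; 35 cycles in total.
161 − 35 = 126 transpositions; sign(π) = (−1)^126 = +1.
The Jacobi symbol (45|161) = +1 (Zolotarev) agrees.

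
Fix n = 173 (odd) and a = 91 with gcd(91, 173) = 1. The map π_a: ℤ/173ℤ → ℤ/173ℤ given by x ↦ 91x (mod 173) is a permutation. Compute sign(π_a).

-1

Trace 40: π^k(40) = [40, 7, 118, 12, 54, 70, 142] for k=0..6.
π_91 has 2 disjoint cycles with lengths [172, 1] on {0,…,172}.
173 − 2 = 171 transpositions; sign(π) = (−1)^171 = -1.
The Jacobi symbol (91|173) = -1 (Zolotarev) agrees.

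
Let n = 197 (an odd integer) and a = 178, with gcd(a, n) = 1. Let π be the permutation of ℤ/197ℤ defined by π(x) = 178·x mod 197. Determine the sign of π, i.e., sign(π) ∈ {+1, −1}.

Trace 114: π^k(114) = [114, 1, 178, 164, 36, 104, 191] for k=0..6.
Decompose π into cycles: lengths [7, 7, 7, 7, 7, 7, 7, 7, 7, 7, 7, 7, 7, 7, 7, 7, 7, 7, 7, 7, 7, 7, 7, 7, 7, 7, 7, 7, 1] (29 cycles, including the fixed point 0).
197 − 29 = 168 transpositions; sign(π) = (−1)^168 = +1.
The Jacobi symbol (178|197) = +1 (Zolotarev) agrees.

+1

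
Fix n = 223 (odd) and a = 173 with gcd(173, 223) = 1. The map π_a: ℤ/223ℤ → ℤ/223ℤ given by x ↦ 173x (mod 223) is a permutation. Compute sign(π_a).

Orbit of 140 under x↦173x: [140, 136, 113, 148, 182, 43, 80]… (length divides ord_223(173)).
The orbit structure of x ↦ 173x mod 223: 2 orbits of sizes [222, 1].
sign(π) = (−1)^{n − #cycles} = (−1)^{223−2} = (−1)^221 = -1.

-1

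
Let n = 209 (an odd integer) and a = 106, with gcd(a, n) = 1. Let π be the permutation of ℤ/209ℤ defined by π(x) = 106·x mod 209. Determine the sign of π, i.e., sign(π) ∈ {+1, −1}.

-1

Trace 163: π^k(163) = [163, 140, 1, 106, 159, 134, 201] for k=0..6.
Decompose π into cycles: lengths [30, 30, 30, 30, 30, 30, 10, 3, 3, 3, 3, 3, 3, 1] (14 cycles, including the fixed point 0).
209 − 14 = 195 transpositions; sign(π) = (−1)^195 = -1.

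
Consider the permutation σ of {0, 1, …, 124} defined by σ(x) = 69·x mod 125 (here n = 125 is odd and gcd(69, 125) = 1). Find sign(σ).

Orbit of 41 under x↦69x: [41, 79, 76, 119, 86, 59, 71]… (length divides ord_125(69)).
7 cycles of lengths [50, 50, 10, 10, 2, 2, 1].
Σ(ℓ_i−1) = 125−7 = 118; sign = (−1)^118 = +1.
Zolotarev: (69|125) = +1, matching the cycle-count sign.

+1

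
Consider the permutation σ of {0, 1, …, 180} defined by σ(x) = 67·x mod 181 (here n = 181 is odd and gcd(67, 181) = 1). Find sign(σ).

Start at x=99: 99 → 117 → 56 → 132 → 156 → 135 → 176 → … (one orbit).
Cycle lengths of π_67 on ℤ/181ℤ: [30, 30, 30, 30, 30, 30, 1]; 7 cycles in total.
With 7 cycles on 181 points, sign = (−1)^{181−7} = +1.

+1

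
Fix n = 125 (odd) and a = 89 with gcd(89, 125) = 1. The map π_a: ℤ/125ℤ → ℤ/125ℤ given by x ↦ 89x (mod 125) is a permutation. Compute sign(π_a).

+1

Start at x=81: 81 → 84 → 101 → 114 → 21 → 119 → 91 → … (one orbit).
The orbit structure of x ↦ 89x mod 125: 7 orbits of sizes [50, 50, 10, 10, 2, 2, 1].
125 − 7 = 118 transpositions; sign(π) = (−1)^118 = +1.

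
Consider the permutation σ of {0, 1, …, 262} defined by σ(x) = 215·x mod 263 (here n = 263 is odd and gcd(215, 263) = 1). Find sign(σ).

Trace 218: π^k(218) = [218, 56, 205, 154, 235, 29, 186] for k=0..6.
The orbit structure of x ↦ 215x mod 263: 2 orbits of sizes [262, 1].
n − c = 263 − 2 = 261; sign = (−1)^261 = -1.

-1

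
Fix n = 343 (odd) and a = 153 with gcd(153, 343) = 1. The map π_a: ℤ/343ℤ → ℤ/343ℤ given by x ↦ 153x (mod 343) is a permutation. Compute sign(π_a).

-1

Trace 295: π^k(295) = [295, 202, 36, 20, 316, 328, 106] for k=0..6.
π_153 has 10 disjoint cycles with lengths [98, 98, 98, 14, 14, 14, 2, 2, 2, 1] on {0,…,342}.
n − c = 343 − 10 = 333; sign = (−1)^333 = -1.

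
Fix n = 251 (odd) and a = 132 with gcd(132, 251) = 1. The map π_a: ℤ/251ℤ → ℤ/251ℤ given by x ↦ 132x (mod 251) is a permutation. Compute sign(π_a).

-1

Trace 53: π^k(53) = [53, 219, 43, 154, 248, 106, 187] for k=0..6.
Cycle type of π: 250 + 1; total 2 cycles.
2 cycles on 251: each ℓ→(−1)^(ℓ−1), product (−1)^249 = -1.
Via Zolotarev, sign(π_{132}) = (132|251) = -1.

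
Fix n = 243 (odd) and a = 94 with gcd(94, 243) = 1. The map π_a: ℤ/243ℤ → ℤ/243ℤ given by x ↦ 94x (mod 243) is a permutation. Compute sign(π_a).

Trace 34: π^k(34) = [34, 37, 76, 97, 127, 31, 241] for k=0..6.
Cycle type of π: 81×2 + 27×2 + 9×2 + 3×2 + 1×3; total 11 cycles.
11 cycles on 243: each ℓ→(−1)^(ℓ−1), product (−1)^232 = +1.

+1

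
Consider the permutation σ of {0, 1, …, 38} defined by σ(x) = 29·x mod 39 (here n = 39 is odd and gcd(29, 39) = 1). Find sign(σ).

Start at x=14: 14 → 16 → 35 → 1 → 29 → 22 → 14 (one orbit).
Cycle type of π: 6×4 + 3×4 + 2 + 1; total 10 cycles.
sign(π) = (−1)^{n − #cycles} = (−1)^{39−10} = (−1)^29 = -1.
Via Zolotarev, sign(π_{29}) = (29|39) = -1.

-1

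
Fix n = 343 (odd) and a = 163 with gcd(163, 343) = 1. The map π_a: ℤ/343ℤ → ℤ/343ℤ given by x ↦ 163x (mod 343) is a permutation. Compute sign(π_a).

+1

Start at x=296: 296 → 228 → 120 → 9 → 95 → 50 → 261 → … (one orbit).
Cycle type of π: 147×2 + 21×2 + 3×2 + 1; total 7 cycles.
7 cycles on 343: each ℓ→(−1)^(ℓ−1), product (−1)^336 = +1.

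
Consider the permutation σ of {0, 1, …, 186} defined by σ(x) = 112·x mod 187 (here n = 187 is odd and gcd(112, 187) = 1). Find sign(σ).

+1

Orbit of 40 under x↦112x: [40, 179, 39, 67, 24, 70, 173]… (length divides ord_187(112)).
Cycle lengths of π_112 on ℤ/187ℤ: [80, 80, 16, 10, 1]; 5 cycles in total.
With 5 cycles on 187 points, sign = (−1)^{187−5} = +1.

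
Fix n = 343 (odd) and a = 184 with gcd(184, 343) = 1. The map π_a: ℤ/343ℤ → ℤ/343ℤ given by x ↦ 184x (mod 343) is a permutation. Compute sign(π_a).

Trace 228: π^k(228) = [228, 106, 296, 270, 288, 170, 67] for k=0..6.
Cycle type of π: 147×2 + 21×2 + 3×2 + 1; total 7 cycles.
Σ(ℓ_i−1) = 343−7 = 336; sign = (−1)^336 = +1.

+1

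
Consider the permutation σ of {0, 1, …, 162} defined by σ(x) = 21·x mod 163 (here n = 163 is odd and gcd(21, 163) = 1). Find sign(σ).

+1

Start at x=64: 64 → 40 → 25 → 36 → 104 → 65 → 61 → … (one orbit).
Cycle type of π: 27×6 + 1; total 7 cycles.
sign(π) = (−1)^{n − #cycles} = (−1)^{163−7} = (−1)^156 = +1.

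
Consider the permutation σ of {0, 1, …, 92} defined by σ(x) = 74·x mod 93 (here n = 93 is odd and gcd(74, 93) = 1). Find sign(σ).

+1

Start at x=82: 82 → 23 → 28 → 26 → 64 → 86 → 40 → … (one orbit).
Cycle type of π: 30×3 + 2 + 1; total 5 cycles.
5 cycles on 93: each ℓ→(−1)^(ℓ−1), product (−1)^88 = +1.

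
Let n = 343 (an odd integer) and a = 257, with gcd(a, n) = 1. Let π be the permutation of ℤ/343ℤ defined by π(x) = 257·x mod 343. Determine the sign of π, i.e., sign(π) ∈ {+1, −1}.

Start at x=192: 192 → 295 → 12 → 340 → 258 → 107 → 59 → … (one orbit).
Decompose π into cycles: lengths [294, 42, 6, 1] (4 cycles, including the fixed point 0).
sign(π) = (−1)^{n − #cycles} = (−1)^{343−4} = (−1)^339 = -1.
The Jacobi symbol (257|343) = -1 (Zolotarev) agrees.

-1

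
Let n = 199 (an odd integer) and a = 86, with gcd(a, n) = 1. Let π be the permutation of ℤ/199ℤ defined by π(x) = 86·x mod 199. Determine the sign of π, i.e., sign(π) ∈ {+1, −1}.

Start at x=57: 57 → 126 → 90 → 178 → 184 → 103 → 102 → … (one orbit).
π_86 has 3 disjoint cycles with lengths [99, 99, 1] on {0,…,198}.
Σ(ℓ_i−1) = 199−3 = 196; sign = (−1)^196 = +1.
Check: (86/199) = +1 by Zolotarev.

+1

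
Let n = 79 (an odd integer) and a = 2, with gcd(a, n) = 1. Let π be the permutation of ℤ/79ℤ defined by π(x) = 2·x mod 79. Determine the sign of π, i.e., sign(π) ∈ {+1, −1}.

+1

Orbit of 1 under x↦2x: [1, 2, 4, 8, 16, 32, 64]… (length divides ord_79(2)).
3 cycles of lengths [39, 39, 1].
3 cycles on 79: each ℓ→(−1)^(ℓ−1), product (−1)^76 = +1.
(2|79)_J = +1 (Zolotarev's lemma cross-check).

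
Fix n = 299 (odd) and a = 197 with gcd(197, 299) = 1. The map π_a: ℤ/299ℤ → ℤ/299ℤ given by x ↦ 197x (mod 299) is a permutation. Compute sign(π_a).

Start at x=18: 18 → 257 → 98 → 170 → 2 → 95 → 177 → … (one orbit).
Cycle type of π: 132×2 + 12 + 11×2 + 1; total 6 cycles.
With 6 cycles on 299 points, sign = (−1)^{299−6} = -1.

-1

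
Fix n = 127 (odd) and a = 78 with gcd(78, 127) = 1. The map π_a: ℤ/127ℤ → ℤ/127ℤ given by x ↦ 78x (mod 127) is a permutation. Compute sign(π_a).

-1

Start at x=98: 98 → 24 → 94 → 93 → 15 → 27 → 74 → … (one orbit).
The orbit structure of x ↦ 78x mod 127: 2 orbits of sizes [126, 1].
sign(π) = (−1)^{n − #cycles} = (−1)^{127−2} = (−1)^125 = -1.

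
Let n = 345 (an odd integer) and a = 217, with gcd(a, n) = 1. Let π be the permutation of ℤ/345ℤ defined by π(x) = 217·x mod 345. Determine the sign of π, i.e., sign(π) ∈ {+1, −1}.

Orbit of 157 under x↦217x: [157, 259, 313, 301, 112, 154, 298]… (length divides ord_345(217)).
π_217 has 15 disjoint cycles with lengths [44, 44, 44, 44, 44, 44, 22, 22, 22, 4, 4, 4, 1, 1, 1] on {0,…,344}.
Σ(ℓ_i−1) = 345−15 = 330; sign = (−1)^330 = +1.
Check: (217/345) = +1 by Zolotarev.

+1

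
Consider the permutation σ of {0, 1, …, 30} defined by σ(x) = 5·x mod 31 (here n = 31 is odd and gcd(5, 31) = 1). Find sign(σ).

+1

Trace 5: π^k(5) = [5, 25, 1] for k=0..2.
Decompose π into cycles: lengths [3, 3, 3, 3, 3, 3, 3, 3, 3, 3, 1] (11 cycles, including the fixed point 0).
11 cycles on 31: each ℓ→(−1)^(ℓ−1), product (−1)^20 = +1.
Zolotarev: (5|31) = +1, matching the cycle-count sign.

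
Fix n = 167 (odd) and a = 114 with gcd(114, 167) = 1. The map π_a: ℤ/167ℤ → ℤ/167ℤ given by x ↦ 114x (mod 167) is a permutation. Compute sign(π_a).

Trace 132: π^k(132) = [132, 18, 48, 128, 63, 1, 114] for k=0..6.
Decompose π into cycles: lengths [83, 83, 1] (3 cycles, including the fixed point 0).
167 − 3 = 164 transpositions; sign(π) = (−1)^164 = +1.

+1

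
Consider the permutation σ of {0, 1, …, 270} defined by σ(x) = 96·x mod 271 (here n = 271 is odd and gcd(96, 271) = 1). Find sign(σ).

-1

Orbit of 215 under x↦96x: [215, 44, 159, 88, 47, 176, 94]… (length divides ord_271(96)).
2 cycles of lengths [270, 1].
Σ(ℓ_i−1) = 271−2 = 269; sign = (−1)^269 = -1.
(96|271)_J = -1 (Zolotarev's lemma cross-check).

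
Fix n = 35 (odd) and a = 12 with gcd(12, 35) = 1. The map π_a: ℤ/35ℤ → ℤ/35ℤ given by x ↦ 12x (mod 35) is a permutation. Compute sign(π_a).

Orbit of 33 under x↦12x: [33, 11, 27, 9, 3, 1, 12]… (length divides ord_35(12)).
Decompose π into cycles: lengths [12, 12, 6, 4, 1] (5 cycles, including the fixed point 0).
Σ(ℓ_i−1) = 35−5 = 30; sign = (−1)^30 = +1.
(12|35)_J = +1 (Zolotarev's lemma cross-check).

+1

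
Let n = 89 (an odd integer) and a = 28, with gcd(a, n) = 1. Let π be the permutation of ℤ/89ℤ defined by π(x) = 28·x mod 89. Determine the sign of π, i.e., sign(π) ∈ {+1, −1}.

-1

Start at x=63: 63 → 73 → 86 → 5 → 51 → 4 → 23 → … (one orbit).
The orbit structure of x ↦ 28x mod 89: 2 orbits of sizes [88, 1].
n − c = 89 − 2 = 87; sign = (−1)^87 = -1.
(28|89)_J = -1 (Zolotarev's lemma cross-check).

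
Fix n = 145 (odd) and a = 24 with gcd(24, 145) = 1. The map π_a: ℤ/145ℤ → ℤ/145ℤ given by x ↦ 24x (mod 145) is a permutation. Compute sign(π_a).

+1

Start at x=81: 81 → 59 → 111 → 54 → 136 → 74 → 36 → … (one orbit).
15 cycles of lengths [14, 14, 14, 14, 14, 14, 14, 14, 7, 7, 7, 7, 2, 2, 1].
n − c = 145 − 15 = 130; sign = (−1)^130 = +1.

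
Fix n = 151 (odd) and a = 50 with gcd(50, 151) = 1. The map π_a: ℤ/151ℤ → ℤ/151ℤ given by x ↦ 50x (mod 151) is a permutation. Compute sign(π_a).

+1

Start at x=127: 127 → 8 → 98 → 68 → 78 → 125 → 59 → … (one orbit).
Decompose π into cycles: lengths [25, 25, 25, 25, 25, 25, 1] (7 cycles, including the fixed point 0).
n − c = 151 − 7 = 144; sign = (−1)^144 = +1.
Via Zolotarev, sign(π_{50}) = (50|151) = +1.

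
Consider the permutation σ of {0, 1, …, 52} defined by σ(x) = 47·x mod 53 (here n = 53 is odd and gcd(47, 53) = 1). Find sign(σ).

+1

Orbit of 15 under x↦47x: [15, 16, 10, 46, 42, 13, 28]… (length divides ord_53(47)).
Cycle type of π: 13×4 + 1; total 5 cycles.
With 5 cycles on 53 points, sign = (−1)^{53−5} = +1.
The Jacobi symbol (47|53) = +1 (Zolotarev) agrees.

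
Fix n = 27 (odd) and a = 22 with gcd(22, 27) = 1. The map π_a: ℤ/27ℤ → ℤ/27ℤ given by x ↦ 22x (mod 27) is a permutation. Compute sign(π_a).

Orbit of 4 under x↦22x: [4, 7, 19, 13, 16, 1, 22]… (length divides ord_27(22)).
7 cycles of lengths [9, 9, 3, 3, 1, 1, 1].
With 7 cycles on 27 points, sign = (−1)^{27−7} = +1.

+1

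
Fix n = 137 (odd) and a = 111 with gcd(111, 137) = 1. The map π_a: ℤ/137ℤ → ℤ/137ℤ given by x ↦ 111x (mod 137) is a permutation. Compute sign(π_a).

Start at x=65: 65 → 91 → 100 → 3 → 59 → 110 → 17 → … (one orbit).
Decompose π into cycles: lengths [136, 1] (2 cycles, including the fixed point 0).
n − c = 137 − 2 = 135; sign = (−1)^135 = -1.

-1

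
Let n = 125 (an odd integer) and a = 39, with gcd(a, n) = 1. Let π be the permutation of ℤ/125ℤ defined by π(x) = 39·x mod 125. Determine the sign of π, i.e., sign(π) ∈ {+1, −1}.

Orbit of 124 under x↦39x: [124, 86, 104, 56, 59, 51, 114]… (length divides ord_125(39)).
Cycle type of π: 50×2 + 10×2 + 2×2 + 1; total 7 cycles.
n − c = 125 − 7 = 118; sign = (−1)^118 = +1.

+1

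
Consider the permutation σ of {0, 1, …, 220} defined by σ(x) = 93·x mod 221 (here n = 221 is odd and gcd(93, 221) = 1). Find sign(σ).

Orbit of 30 under x↦93x: [30, 138, 16, 162, 38, 219, 35]… (length divides ord_221(93)).
π_93 has 12 disjoint cycles with lengths [24, 24, 24, 24, 24, 24, 24, 24, 12, 8, 8, 1] on {0,…,220}.
221 − 12 = 209 transpositions; sign(π) = (−1)^209 = -1.
Check: (93/221) = -1 by Zolotarev.

-1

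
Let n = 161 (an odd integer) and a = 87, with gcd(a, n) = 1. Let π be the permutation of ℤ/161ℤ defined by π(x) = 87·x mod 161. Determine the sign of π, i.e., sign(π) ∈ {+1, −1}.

Trace 2: π^k(2) = [2, 13, 4, 26, 8, 52, 16] for k=0..6.
Decompose π into cycles: lengths [66, 66, 11, 11, 6, 1] (6 cycles, including the fixed point 0).
6 cycles on 161: each ℓ→(−1)^(ℓ−1), product (−1)^155 = -1.

-1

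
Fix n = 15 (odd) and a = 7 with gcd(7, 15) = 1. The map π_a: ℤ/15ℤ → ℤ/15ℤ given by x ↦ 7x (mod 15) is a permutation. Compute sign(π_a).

-1

Start at x=1: 1 → 7 → 4 → 13 → 1 (one orbit).
6 cycles of lengths [4, 4, 4, 1, 1, 1].
15 − 6 = 9 transpositions; sign(π) = (−1)^9 = -1.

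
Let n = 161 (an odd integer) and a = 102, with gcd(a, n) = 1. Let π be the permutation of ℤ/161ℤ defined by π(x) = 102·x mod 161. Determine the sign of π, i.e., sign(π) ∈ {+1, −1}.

Trace 149: π^k(149) = [149, 64, 88, 121, 106, 25, 135] for k=0..6.
Decompose π into cycles: lengths [66, 66, 22, 3, 3, 1] (6 cycles, including the fixed point 0).
6 cycles on 161: each ℓ→(−1)^(ℓ−1), product (−1)^155 = -1.
Via Zolotarev, sign(π_{102}) = (102|161) = -1.

-1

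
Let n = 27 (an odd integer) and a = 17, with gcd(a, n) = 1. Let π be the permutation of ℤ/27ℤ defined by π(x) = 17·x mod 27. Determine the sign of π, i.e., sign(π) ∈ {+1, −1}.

-1

Start at x=8: 8 → 1 → 17 → 19 → 26 → 10 → 8 (one orbit).
Cycle type of π: 6×3 + 2×4 + 1; total 8 cycles.
8 cycles on 27: each ℓ→(−1)^(ℓ−1), product (−1)^19 = -1.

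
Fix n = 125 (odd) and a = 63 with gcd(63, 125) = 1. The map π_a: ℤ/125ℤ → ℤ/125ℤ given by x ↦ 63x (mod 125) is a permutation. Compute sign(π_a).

Orbit of 96 under x↦63x: [96, 48, 24, 12, 6, 3, 64]… (length divides ord_125(63)).
Decompose π into cycles: lengths [100, 20, 4, 1] (4 cycles, including the fixed point 0).
sign(π) = (−1)^{n − #cycles} = (−1)^{125−4} = (−1)^121 = -1.
Zolotarev: (63|125) = -1, matching the cycle-count sign.

-1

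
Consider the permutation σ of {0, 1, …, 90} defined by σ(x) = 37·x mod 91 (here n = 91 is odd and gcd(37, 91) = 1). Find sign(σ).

-1

Start at x=4: 4 → 57 → 16 → 46 → 64 → 2 → 74 → … (one orbit).
Decompose π into cycles: lengths [12, 12, 12, 12, 12, 12, 12, 3, 3, 1] (10 cycles, including the fixed point 0).
10 cycles on 91: each ℓ→(−1)^(ℓ−1), product (−1)^81 = -1.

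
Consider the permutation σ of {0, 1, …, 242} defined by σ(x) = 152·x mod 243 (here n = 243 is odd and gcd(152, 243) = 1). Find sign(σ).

-1

Orbit of 53 under x↦152x: [53, 37, 35, 217, 179, 235, 242]… (length divides ord_243(152)).
Cycle type of π: 54×3 + 18×3 + 6×3 + 2×4 + 1; total 14 cycles.
With 14 cycles on 243 points, sign = (−1)^{243−14} = -1.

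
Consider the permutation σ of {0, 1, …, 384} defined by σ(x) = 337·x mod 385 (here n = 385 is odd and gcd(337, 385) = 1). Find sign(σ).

Orbit of 344 under x↦337x: [344, 43, 246, 127, 64, 8, 1]… (length divides ord_385(337)).
π_337 has 35 disjoint cycles with lengths [20, 20, 20, 20, 20, 20, 20, 20, 20, 20, 20, 20, 20, 20, 10, 10, 10, 10, 10, 10, 10, 4, 4, 4, 4, 4, 4, 4, 1, 1, 1, 1, 1, 1, 1] on {0,…,384}.
With 35 cycles on 385 points, sign = (−1)^{385−35} = +1.

+1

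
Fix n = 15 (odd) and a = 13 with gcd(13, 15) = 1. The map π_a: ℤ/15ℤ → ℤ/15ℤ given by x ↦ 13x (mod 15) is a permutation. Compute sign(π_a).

Trace 1: π^k(1) = [1, 13, 4, 7] for k=0..3.
Cycle type of π: 4×3 + 1×3; total 6 cycles.
6 cycles on 15: each ℓ→(−1)^(ℓ−1), product (−1)^9 = -1.
The Jacobi symbol (13|15) = -1 (Zolotarev) agrees.

-1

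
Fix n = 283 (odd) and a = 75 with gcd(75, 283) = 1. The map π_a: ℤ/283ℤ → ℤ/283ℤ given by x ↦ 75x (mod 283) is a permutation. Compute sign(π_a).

Start at x=222: 222 → 236 → 154 → 230 → 270 → 157 → 172 → … (one orbit).
Decompose π into cycles: lengths [282, 1] (2 cycles, including the fixed point 0).
sign(π) = (−1)^{n − #cycles} = (−1)^{283−2} = (−1)^281 = -1.

-1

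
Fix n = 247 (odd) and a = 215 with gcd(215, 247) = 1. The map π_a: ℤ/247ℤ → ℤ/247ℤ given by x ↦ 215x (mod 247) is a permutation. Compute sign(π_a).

Start at x=229: 229 → 82 → 93 → 235 → 137 → 62 → 239 → … (one orbit).
Decompose π into cycles: lengths [36, 36, 36, 36, 36, 36, 12, 9, 9, 1] (10 cycles, including the fixed point 0).
247 − 10 = 237 transpositions; sign(π) = (−1)^237 = -1.
Zolotarev: (215|247) = -1, matching the cycle-count sign.

-1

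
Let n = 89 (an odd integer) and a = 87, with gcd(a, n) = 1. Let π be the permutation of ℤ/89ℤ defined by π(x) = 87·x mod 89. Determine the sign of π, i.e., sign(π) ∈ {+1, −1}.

+1

Trace 39: π^k(39) = [39, 11, 67, 44, 1, 87, 4] for k=0..6.
Decompose π into cycles: lengths [22, 22, 22, 22, 1] (5 cycles, including the fixed point 0).
Σ(ℓ_i−1) = 89−5 = 84; sign = (−1)^84 = +1.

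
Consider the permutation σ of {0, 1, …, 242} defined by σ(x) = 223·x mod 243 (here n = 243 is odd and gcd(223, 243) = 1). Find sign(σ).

+1

Trace 100: π^k(100) = [100, 187, 148, 199, 151, 139, 136] for k=0..6.
Decompose π into cycles: lengths [81, 81, 27, 27, 9, 9, 3, 3, 1, 1, 1] (11 cycles, including the fixed point 0).
Σ(ℓ_i−1) = 243−11 = 232; sign = (−1)^232 = +1.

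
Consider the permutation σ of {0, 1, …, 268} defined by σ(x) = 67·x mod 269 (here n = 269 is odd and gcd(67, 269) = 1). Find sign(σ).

Orbit of 66 under x↦67x: [66, 118, 105, 41, 57, 53, 54]… (length divides ord_269(67)).
5 cycles of lengths [67, 67, 67, 67, 1].
sign(π) = (−1)^{n − #cycles} = (−1)^{269−5} = (−1)^264 = +1.
The Jacobi symbol (67|269) = +1 (Zolotarev) agrees.

+1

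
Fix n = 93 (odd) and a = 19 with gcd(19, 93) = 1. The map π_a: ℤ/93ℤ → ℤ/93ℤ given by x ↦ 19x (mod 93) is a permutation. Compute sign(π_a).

+1

Orbit of 16 under x↦19x: [16, 25, 10, 4, 76, 49, 1]… (length divides ord_93(19)).
Cycle lengths of π_19 on ℤ/93ℤ: [15, 15, 15, 15, 15, 15, 1, 1, 1]; 9 cycles in total.
sign(π) = (−1)^{n − #cycles} = (−1)^{93−9} = (−1)^84 = +1.
Zolotarev: (19|93) = +1, matching the cycle-count sign.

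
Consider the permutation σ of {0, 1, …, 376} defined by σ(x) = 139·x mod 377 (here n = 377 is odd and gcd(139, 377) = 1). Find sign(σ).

Orbit of 248 under x↦139x: [248, 165, 315, 53, 204, 81, 326]… (length divides ord_377(139)).
The orbit structure of x ↦ 139x mod 377: 25 orbits of sizes [21, 21, 21, 21, 21, 21, 21, 21, 21, 21, 21, 21, 21, 21, 21, 21, 7, 7, 7, 7, 3, 3, 3, 3, 1].
n − c = 377 − 25 = 352; sign = (−1)^352 = +1.

+1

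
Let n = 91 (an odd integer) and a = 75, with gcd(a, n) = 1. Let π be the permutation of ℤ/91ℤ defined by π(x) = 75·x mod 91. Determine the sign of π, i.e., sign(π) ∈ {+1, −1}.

Start at x=74: 74 → 90 → 16 → 17 → 1 → 75 → 74 (one orbit).
Cycle type of π: 6×15 + 1; total 16 cycles.
91 − 16 = 75 transpositions; sign(π) = (−1)^75 = -1.
(75|91)_J = -1 (Zolotarev's lemma cross-check).

-1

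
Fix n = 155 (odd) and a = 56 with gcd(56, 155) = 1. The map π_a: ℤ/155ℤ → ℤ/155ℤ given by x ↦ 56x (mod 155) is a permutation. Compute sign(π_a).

Trace 56: π^k(56) = [56, 36, 1] for k=0..2.
Cycle type of π: 3×50 + 1×5; total 55 cycles.
n − c = 155 − 55 = 100; sign = (−1)^100 = +1.
Check: (56/155) = +1 by Zolotarev.

+1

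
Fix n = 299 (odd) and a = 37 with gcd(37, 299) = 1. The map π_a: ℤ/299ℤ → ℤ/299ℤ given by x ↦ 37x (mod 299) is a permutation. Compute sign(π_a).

Trace 179: π^k(179) = [179, 45, 170, 11, 108, 109, 146] for k=0..6.
5 cycles of lengths [132, 132, 22, 12, 1].
With 5 cycles on 299 points, sign = (−1)^{299−5} = +1.
Zolotarev: (37|299) = +1, matching the cycle-count sign.

+1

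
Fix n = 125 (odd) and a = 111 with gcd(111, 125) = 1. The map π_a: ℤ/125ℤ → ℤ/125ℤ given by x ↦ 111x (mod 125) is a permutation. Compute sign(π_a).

Orbit of 101 under x↦111x: [101, 86, 46, 106, 16, 26, 11]… (length divides ord_125(111)).
Cycle lengths of π_111 on ℤ/125ℤ: [25, 25, 25, 25, 5, 5, 5, 5, 1, 1, 1, 1, 1]; 13 cycles in total.
sign(π) = (−1)^{n − #cycles} = (−1)^{125−13} = (−1)^112 = +1.
Check: (111/125) = +1 by Zolotarev.

+1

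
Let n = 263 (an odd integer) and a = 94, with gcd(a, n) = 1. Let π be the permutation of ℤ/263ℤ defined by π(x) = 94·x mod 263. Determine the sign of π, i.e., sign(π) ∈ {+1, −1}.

-1

Trace 93: π^k(93) = [93, 63, 136, 160, 49, 135, 66] for k=0..6.
π_94 has 2 disjoint cycles with lengths [262, 1] on {0,…,262}.
2 cycles on 263: each ℓ→(−1)^(ℓ−1), product (−1)^261 = -1.
Zolotarev: (94|263) = -1, matching the cycle-count sign.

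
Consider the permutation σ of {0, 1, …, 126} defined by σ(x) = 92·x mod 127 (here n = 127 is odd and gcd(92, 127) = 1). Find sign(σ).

Start at x=108: 108 → 30 → 93 → 47 → 6 → 44 → 111 → … (one orbit).
The orbit structure of x ↦ 92x mod 127: 2 orbits of sizes [126, 1].
sign(π) = (−1)^{n − #cycles} = (−1)^{127−2} = (−1)^125 = -1.

-1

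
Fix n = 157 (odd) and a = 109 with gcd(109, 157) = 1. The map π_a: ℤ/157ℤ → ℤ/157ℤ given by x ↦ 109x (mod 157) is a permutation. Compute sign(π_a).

Trace 35: π^k(35) = [35, 47, 99, 115, 132, 101, 19] for k=0..6.
Cycle lengths of π_109 on ℤ/157ℤ: [39, 39, 39, 39, 1]; 5 cycles in total.
5 cycles on 157: each ℓ→(−1)^(ℓ−1), product (−1)^152 = +1.
Via Zolotarev, sign(π_{109}) = (109|157) = +1.

+1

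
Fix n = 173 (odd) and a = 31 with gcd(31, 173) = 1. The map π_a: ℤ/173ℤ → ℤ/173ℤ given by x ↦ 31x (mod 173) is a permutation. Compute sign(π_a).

Orbit of 1 under x↦31x: [1, 31, 96, 35, 47, 73, 14]… (length divides ord_173(31)).
Cycle lengths of π_31 on ℤ/173ℤ: [86, 86, 1]; 3 cycles in total.
173 − 3 = 170 transpositions; sign(π) = (−1)^170 = +1.
The Jacobi symbol (31|173) = +1 (Zolotarev) agrees.

+1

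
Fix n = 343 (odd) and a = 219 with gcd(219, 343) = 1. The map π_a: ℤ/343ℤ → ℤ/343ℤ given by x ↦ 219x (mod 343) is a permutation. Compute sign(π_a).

+1

Orbit of 92 under x↦219x: [92, 254, 60, 106, 233, 263, 316]… (length divides ord_343(219)).
7 cycles of lengths [147, 147, 21, 21, 3, 3, 1].
sign(π) = (−1)^{n − #cycles} = (−1)^{343−7} = (−1)^336 = +1.
The Jacobi symbol (219|343) = +1 (Zolotarev) agrees.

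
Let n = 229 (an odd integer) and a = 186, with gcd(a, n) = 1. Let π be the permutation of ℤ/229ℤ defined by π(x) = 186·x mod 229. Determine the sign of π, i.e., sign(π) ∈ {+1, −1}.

+1

Trace 203: π^k(203) = [203, 202, 16, 228, 43, 212, 44] for k=0..6.
Decompose π into cycles: lengths [38, 38, 38, 38, 38, 38, 1] (7 cycles, including the fixed point 0).
Σ(ℓ_i−1) = 229−7 = 222; sign = (−1)^222 = +1.
The Jacobi symbol (186|229) = +1 (Zolotarev) agrees.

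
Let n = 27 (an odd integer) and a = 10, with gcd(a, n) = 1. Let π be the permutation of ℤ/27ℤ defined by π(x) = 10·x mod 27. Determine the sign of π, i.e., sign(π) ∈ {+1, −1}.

Orbit of 10 under x↦10x: [10, 19, 1]… (length divides ord_27(10)).
Decompose π into cycles: lengths [3, 3, 3, 3, 3, 3, 1, 1, 1, 1, 1, 1, 1, 1, 1] (15 cycles, including the fixed point 0).
sign(π) = (−1)^{n − #cycles} = (−1)^{27−15} = (−1)^12 = +1.

+1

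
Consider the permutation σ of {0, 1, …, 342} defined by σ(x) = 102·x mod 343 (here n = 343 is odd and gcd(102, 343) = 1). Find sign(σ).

Start at x=211: 211 → 256 → 44 → 29 → 214 → 219 → 43 → … (one orbit).
Decompose π into cycles: lengths [147, 147, 21, 21, 3, 3, 1] (7 cycles, including the fixed point 0).
343 − 7 = 336 transpositions; sign(π) = (−1)^336 = +1.

+1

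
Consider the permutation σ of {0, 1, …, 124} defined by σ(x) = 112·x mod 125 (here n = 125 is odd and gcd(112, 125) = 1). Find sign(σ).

-1

Start at x=88: 88 → 106 → 122 → 39 → 118 → 91 → 67 → … (one orbit).
Cycle lengths of π_112 on ℤ/125ℤ: [100, 20, 4, 1]; 4 cycles in total.
4 cycles on 125: each ℓ→(−1)^(ℓ−1), product (−1)^121 = -1.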